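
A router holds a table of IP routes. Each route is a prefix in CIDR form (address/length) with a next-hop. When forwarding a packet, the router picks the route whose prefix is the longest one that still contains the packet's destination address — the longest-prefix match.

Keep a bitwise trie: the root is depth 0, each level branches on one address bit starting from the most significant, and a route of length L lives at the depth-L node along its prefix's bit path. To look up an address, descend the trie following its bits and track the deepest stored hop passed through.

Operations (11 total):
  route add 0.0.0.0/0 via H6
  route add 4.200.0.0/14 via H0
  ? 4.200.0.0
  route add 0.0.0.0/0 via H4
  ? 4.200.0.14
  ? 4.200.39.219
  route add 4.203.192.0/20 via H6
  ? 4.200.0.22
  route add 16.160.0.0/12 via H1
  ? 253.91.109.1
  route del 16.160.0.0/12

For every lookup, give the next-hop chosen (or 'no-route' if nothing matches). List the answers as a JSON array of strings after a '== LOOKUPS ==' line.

Trace:
  + 0.0.0.0/0 (H6) depth=0
  + 4.200.0.0/14 (H0) depth=14
  ? 4.200.0.0  path d0:H6→d1:-→d2:-→d3:-→d4:-→d5:-→d6:-→d7:-→d8:-→d9:-→d10:-→d11:-→d12:-→d13:-→d14:H0  best=H0
  + 0.0.0.0/0 (H4) depth=0
  ? 4.200.0.14  path d0:H4→d1:-→d2:-→d3:-→d4:-→d5:-→d6:-→d7:-→d8:-→d9:-→d10:-→d11:-→d12:-→d13:-→d14:H0  best=H0
  ? 4.200.39.219  path d0:H4→d1:-→d2:-→d3:-→d4:-→d5:-→d6:-→d7:-→d8:-→d9:-→d10:-→d11:-→d12:-→d13:-→d14:H0  best=H0
  + 4.203.192.0/20 (H6) depth=20
  ? 4.200.0.22  path d0:H4→d1:-→d2:-→d3:-→d4:-→d5:-→d6:-→d7:-→d8:-→d9:-→d10:-→d11:-→d12:-→d13:-→d14:H0  best=H0
  + 16.160.0.0/12 (H1) depth=12
  ? 253.91.109.1  path d0:H4  best=H4
  del 16.160.0.0/12 (clear depth 12)

== LOOKUPS ==
["H0","H0","H0","H0","H4"]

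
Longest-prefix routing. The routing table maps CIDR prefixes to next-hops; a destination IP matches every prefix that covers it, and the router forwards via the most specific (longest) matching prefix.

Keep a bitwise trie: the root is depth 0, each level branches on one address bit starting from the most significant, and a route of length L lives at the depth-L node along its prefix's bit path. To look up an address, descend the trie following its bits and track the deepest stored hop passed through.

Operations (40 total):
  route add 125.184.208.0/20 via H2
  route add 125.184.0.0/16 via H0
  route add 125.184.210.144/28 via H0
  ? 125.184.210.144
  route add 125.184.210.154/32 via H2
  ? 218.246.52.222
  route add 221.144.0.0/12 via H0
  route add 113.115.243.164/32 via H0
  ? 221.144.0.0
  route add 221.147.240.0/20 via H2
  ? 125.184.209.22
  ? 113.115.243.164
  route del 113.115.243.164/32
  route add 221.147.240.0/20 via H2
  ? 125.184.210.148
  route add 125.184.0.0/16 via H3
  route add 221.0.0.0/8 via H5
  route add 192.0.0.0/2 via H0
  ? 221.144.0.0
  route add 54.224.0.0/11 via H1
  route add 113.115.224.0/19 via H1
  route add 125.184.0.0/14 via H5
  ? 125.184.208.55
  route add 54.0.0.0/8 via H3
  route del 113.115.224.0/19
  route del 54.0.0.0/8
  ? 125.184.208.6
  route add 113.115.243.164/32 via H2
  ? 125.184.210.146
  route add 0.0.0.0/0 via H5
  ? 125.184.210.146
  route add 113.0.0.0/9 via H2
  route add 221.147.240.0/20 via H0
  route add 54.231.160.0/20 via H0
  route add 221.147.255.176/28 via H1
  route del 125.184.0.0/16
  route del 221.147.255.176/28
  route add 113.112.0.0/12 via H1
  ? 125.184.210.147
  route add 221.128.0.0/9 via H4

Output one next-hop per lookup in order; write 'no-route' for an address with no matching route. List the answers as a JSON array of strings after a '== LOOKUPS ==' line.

Trace:
  add 125.184.208.0/20 -> H2 at depth 20
  add 125.184.0.0/16 -> H0 at depth 16
  add 125.184.210.144/28 -> H0 at depth 28
  ? 125.184.210.144  path d0:-→d1:-→d2:-→d3:-→d4:-→d5:-→d6:-→d7:-→d8:-→d9:-→d10:-→d11:-→d12:-→d13:-→d14:-→d15:-→d16:H0→d17:-→d18:-→d19:-→d20:H2→d21:-→d22:-→d23:-→d24:-→d25:-→d26:-→d27:-→d28:H0  best=H0
  add 125.184.210.154/32 -> H2 at depth 32
  ? 218.246.52.222  path d0:-  best=no-route
  add 221.144.0.0/12 -> H0 at depth 12
  add 113.115.243.164/32 -> H0 at depth 32
  ? 221.144.0.0  path d0:-→d1:-→d2:-→d3:-→d4:-→d5:-→d6:-→d7:-→d8:-→d9:-→d10:-→d11:-→d12:H0  best=H0
  add 221.147.240.0/20 -> H2 at depth 20
  ? 125.184.209.22  path d0:-→d1:-→d2:-→d3:-→d4:-→d5:-→d6:-→d7:-→d8:-→d9:-→d10:-→d11:-→d12:-→d13:-→d14:-→d15:-→d16:H0→d17:-→d18:-→d19:-→d20:H2→d21:-→d22:-  best=H2
  ? 113.115.243.164  path d0:-→d1:-→d2:-→d3:-→d4:-→d5:-→d6:-→d7:-→d8:-→d9:-→d10:-→d11:-→d12:-→d13:-→d14:-→d15:-→d16:-→d17:-→d18:-→d19:-→d20:-→d21:-→d22:-→d23:-→d24:-→d25:-→d26:-→d27:-→d28:-→d29:-→d30:-→d31:-→d32:H0  best=H0
  - 113.115.243.164/32 clear@32
  add 221.147.240.0/20 -> H2 at depth 20
  ? 125.184.210.148  path d0:-→d1:-→d2:-→d3:-→d4:-→d5:-→d6:-→d7:-→d8:-→d9:-→d10:-→d11:-→d12:-→d13:-→d14:-→d15:-→d16:H0→d17:-→d18:-→d19:-→d20:H2→d21:-→d22:-→d23:-→d24:-→d25:-→d26:-→d27:-→d28:H0  best=H0
  add 125.184.0.0/16 -> H3 at depth 16
  add 221.0.0.0/8 -> H5 at depth 8
  add 192.0.0.0/2 -> H0 at depth 2
  ? 221.144.0.0  path d0:-→d1:-→d2:H0→d3:-→d4:-→d5:-→d6:-→d7:-→d8:H5→d9:-→d10:-→d11:-→d12:H0→d13:-→d14:-  best=H0
  add 54.224.0.0/11 -> H1 at depth 11
  add 113.115.224.0/19 -> H1 at depth 19
  add 125.184.0.0/14 -> H5 at depth 14
  ? 125.184.208.55  path d0:-→d1:-→d2:-→d3:-→d4:-→d5:-→d6:-→d7:-→d8:-→d9:-→d10:-→d11:-→d12:-→d13:-→d14:H5→d15:-→d16:H3→d17:-→d18:-→d19:-→d20:H2→d21:-→d22:-  best=H2
  add 54.0.0.0/8 -> H3 at depth 8
  - 113.115.224.0/19 clear@19
  - 54.0.0.0/8 clear@8
  ? 125.184.208.6  path d0:-→d1:-→d2:-→d3:-→d4:-→d5:-→d6:-→d7:-→d8:-→d9:-→d10:-→d11:-→d12:-→d13:-→d14:H5→d15:-→d16:H3→d17:-→d18:-→d19:-→d20:H2→d21:-→d22:-  best=H2
  add 113.115.243.164/32 -> H2 at depth 32
  ? 125.184.210.146  path d0:-→d1:-→d2:-→d3:-→d4:-→d5:-→d6:-→d7:-→d8:-→d9:-→d10:-→d11:-→d12:-→d13:-→d14:H5→d15:-→d16:H3→d17:-→d18:-→d19:-→d20:H2→d21:-→d22:-→d23:-→d24:-→d25:-→d26:-→d27:-→d28:H0  best=H0
  add 0.0.0.0/0 -> H5 at depth 0
  ? 125.184.210.146  path d0:H5→d1:-→d2:-→d3:-→d4:-→d5:-→d6:-→d7:-→d8:-→d9:-→d10:-→d11:-→d12:-→d13:-→d14:H5→d15:-→d16:H3→d17:-→d18:-→d19:-→d20:H2→d21:-→d22:-→d23:-→d24:-→d25:-→d26:-→d27:-→d28:H0  best=H0
  add 113.0.0.0/9 -> H2 at depth 9
  add 221.147.240.0/20 -> H0 at depth 20
  add 54.231.160.0/20 -> H0 at depth 20
  add 221.147.255.176/28 -> H1 at depth 28
  - 125.184.0.0/16 clear@16
  - 221.147.255.176/28 clear@28
  add 113.112.0.0/12 -> H1 at depth 12
  ? 125.184.210.147  path d0:H5→d1:-→d2:-→d3:-→d4:-→d5:-→d6:-→d7:-→d8:-→d9:-→d10:-→d11:-→d12:-→d13:-→d14:H5→d15:-→d16:-→d17:-→d18:-→d19:-→d20:H2→d21:-→d22:-→d23:-→d24:-→d25:-→d26:-→d27:-→d28:H0  best=H0
  add 221.128.0.0/9 -> H4 at depth 9

== LOOKUPS ==
["H0","no-route","H0","H2","H0","H0","H0","H2","H2","H0","H0","H0"]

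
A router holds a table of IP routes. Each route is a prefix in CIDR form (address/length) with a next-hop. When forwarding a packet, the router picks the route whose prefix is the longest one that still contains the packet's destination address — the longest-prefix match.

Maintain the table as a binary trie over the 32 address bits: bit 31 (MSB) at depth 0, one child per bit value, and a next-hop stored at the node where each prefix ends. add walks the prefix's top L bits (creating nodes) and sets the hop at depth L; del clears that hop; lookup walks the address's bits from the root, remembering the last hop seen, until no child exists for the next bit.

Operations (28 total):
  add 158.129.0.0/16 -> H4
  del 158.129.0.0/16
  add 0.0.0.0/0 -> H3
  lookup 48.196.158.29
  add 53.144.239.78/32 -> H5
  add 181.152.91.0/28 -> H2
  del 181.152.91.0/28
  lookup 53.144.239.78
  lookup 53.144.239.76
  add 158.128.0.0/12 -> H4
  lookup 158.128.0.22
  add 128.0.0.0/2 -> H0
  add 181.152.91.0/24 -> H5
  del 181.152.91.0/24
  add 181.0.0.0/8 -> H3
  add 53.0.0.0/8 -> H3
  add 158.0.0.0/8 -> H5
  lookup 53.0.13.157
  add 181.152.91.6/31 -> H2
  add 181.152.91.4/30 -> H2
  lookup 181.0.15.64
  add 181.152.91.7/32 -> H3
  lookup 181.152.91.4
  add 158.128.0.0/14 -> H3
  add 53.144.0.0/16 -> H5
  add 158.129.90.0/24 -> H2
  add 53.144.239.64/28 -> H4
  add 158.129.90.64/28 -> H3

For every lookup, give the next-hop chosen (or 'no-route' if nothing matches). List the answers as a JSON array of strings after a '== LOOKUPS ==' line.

Trace:
  add 158.129.0.0/16 -> H4 at depth 16
  del 158.129.0.0/16 (clear depth 16)
  add 0.0.0.0/0 -> H3 at depth 0
  Q 48.196.158.29: descend ε ; hops seen [H3] ; pick H3
  add 53.144.239.78/32 -> H5 at depth 32
  add 181.152.91.0/28 -> H2 at depth 28
  del 181.152.91.0/28 (clear depth 28)
  Q 53.144.239.78: descend 00110101100100001110111101001110 ; hops seen [H3,H5] ; pick H5
  Q 53.144.239.76: descend 001101011001000011101111010011 ; hops seen [H3] ; pick H3
  add 158.128.0.0/12 -> H4 at depth 12
  Q 158.128.0.22: descend 100111101000000 ; hops seen [H3,H4] ; pick H4
  add 128.0.0.0/2 -> H0 at depth 2
  add 181.152.91.0/24 -> H5 at depth 24
  del 181.152.91.0/24 (clear depth 24)
  add 181.0.0.0/8 -> H3 at depth 8
  add 53.0.0.0/8 -> H3 at depth 8
  add 158.0.0.0/8 -> H5 at depth 8
  Q 53.0.13.157: descend 00110101 ; hops seen [H3,H3] ; pick H3
  add 181.152.91.6/31 -> H2 at depth 31
  add 181.152.91.4/30 -> H2 at depth 30
  Q 181.0.15.64: descend 10110101 ; hops seen [H3,H0,H3] ; pick H3
  add 181.152.91.7/32 -> H3 at depth 32
  Q 181.152.91.4: descend 101101011001100001011011000001 ; hops seen [H3,H0,H3,H2] ; pick H2
  add 158.128.0.0/14 -> H3 at depth 14
  add 53.144.0.0/16 -> H5 at depth 16
  add 158.129.90.0/24 -> H2 at depth 24
  add 53.144.239.64/28 -> H4 at depth 28
  add 158.129.90.64/28 -> H3 at depth 28

== LOOKUPS ==
["H3","H5","H3","H4","H3","H3","H2"]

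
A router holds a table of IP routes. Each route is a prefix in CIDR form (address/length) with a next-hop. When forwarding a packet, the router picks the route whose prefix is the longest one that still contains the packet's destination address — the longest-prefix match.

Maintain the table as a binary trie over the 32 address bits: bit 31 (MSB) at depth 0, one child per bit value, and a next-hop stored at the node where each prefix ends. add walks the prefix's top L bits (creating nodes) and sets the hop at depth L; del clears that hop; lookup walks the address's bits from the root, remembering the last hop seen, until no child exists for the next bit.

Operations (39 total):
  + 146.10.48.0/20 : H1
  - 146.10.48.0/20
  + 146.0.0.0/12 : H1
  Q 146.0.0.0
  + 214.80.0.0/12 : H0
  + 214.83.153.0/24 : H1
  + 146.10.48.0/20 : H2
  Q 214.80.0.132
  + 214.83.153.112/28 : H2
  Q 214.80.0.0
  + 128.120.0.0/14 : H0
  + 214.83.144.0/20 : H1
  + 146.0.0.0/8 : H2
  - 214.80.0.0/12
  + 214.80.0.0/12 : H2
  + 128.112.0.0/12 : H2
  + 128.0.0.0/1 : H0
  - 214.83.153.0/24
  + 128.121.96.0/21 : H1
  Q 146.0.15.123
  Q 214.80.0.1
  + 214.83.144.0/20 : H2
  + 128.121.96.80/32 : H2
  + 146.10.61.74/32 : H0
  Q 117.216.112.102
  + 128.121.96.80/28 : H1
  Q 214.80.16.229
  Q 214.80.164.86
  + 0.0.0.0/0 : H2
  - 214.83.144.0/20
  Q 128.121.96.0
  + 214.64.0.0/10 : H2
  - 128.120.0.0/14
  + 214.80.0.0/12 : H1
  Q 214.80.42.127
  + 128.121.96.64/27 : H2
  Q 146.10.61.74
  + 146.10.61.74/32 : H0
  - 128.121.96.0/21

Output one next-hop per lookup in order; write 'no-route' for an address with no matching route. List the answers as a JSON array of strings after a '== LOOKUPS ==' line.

Apply in order:
  add 146.10.48.0/20 -> H1 at depth 20
  del 146.10.48.0/20 (clear depth 20)
  add 146.0.0.0/12 -> H1 at depth 12
  Q 146.0.0.0: descend 100100100000 ; hops seen [H1] ; pick H1
  add 214.80.0.0/12 -> H0 at depth 12
  add 214.83.153.0/24 -> H1 at depth 24
  add 146.10.48.0/20 -> H2 at depth 20
  Q 214.80.0.132: descend 11010110010100 ; hops seen [H0] ; pick H0
  add 214.83.153.112/28 -> H2 at depth 28
  Q 214.80.0.0: descend 11010110010100 ; hops seen [H0] ; pick H0
  add 128.120.0.0/14 -> H0 at depth 14
  add 214.83.144.0/20 -> H1 at depth 20
  add 146.0.0.0/8 -> H2 at depth 8
  del 214.80.0.0/12 (clear depth 12)
  add 214.80.0.0/12 -> H2 at depth 12
  add 128.112.0.0/12 -> H2 at depth 12
  add 128.0.0.0/1 -> H0 at depth 1
  del 214.83.153.0/24 (clear depth 24)
  add 128.121.96.0/21 -> H1 at depth 21
  Q 146.0.15.123: descend 100100100000 ; hops seen [H0,H2,H1] ; pick H1
  Q 214.80.0.1: descend 11010110010100 ; hops seen [H0,H2] ; pick H2
  add 214.83.144.0/20 -> H2 at depth 20
  add 128.121.96.80/32 -> H2 at depth 32
  add 146.10.61.74/32 -> H0 at depth 32
  Q 117.216.112.102: descend ε ; hops seen [∅] ; pick no-route
  add 128.121.96.80/28 -> H1 at depth 28
  Q 214.80.16.229: descend 11010110010100 ; hops seen [H0,H2] ; pick H2
  Q 214.80.164.86: descend 11010110010100 ; hops seen [H0,H2] ; pick H2
  add 0.0.0.0/0 -> H2 at depth 0
  del 214.83.144.0/20 (clear depth 20)
  Q 128.121.96.0: descend 1000000001111001011000000 ; hops seen [H2,H0,H2,H0,H1] ; pick H1
  add 214.64.0.0/10 -> H2 at depth 10
  del 128.120.0.0/14 (clear depth 14)
  add 214.80.0.0/12 -> H1 at depth 12
  Q 214.80.42.127: descend 11010110010100 ; hops seen [H2,H0,H2,H1] ; pick H1
  add 128.121.96.64/27 -> H2 at depth 27
  Q 146.10.61.74: descend 10010010000010100011110101001010 ; hops seen [H2,H0,H2,H1,H2,H0] ; pick H0
  add 146.10.61.74/32 -> H0 at depth 32
  del 128.121.96.0/21 (clear depth 21)

== LOOKUPS ==
["H1","H0","H0","H1","H2","no-route","H2","H2","H1","H1","H0"]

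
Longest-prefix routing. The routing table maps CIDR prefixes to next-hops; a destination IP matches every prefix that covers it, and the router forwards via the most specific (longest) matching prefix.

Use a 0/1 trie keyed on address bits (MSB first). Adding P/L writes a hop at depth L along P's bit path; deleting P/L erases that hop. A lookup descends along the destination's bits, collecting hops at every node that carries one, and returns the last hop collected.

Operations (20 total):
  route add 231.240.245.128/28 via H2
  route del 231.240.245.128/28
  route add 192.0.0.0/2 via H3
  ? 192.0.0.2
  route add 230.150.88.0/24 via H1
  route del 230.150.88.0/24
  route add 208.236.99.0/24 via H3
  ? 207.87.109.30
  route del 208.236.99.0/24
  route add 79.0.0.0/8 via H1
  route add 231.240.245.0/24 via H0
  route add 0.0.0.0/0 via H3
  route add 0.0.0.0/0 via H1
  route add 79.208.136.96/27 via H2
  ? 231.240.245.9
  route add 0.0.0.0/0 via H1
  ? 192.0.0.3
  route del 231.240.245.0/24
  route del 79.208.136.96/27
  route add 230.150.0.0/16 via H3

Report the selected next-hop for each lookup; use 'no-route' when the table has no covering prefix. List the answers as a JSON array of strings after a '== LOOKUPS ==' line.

Apply in order:
  add 231.240.245.128/28 -> H2 at depth 28
  del 231.240.245.128/28 (clear depth 28)
  add 192.0.0.0/2 -> H3 at depth 2
  ? 192.0.0.2  path d0:-→d1:-→d2:H3  best=H3
  add 230.150.88.0/24 -> H1 at depth 24
  del 230.150.88.0/24 (clear depth 24)
  add 208.236.99.0/24 -> H3 at depth 24
  ? 207.87.109.30  path d0:-→d1:-→d2:H3→d3:-  best=H3
  del 208.236.99.0/24 (clear depth 24)
  add 79.0.0.0/8 -> H1 at depth 8
  add 231.240.245.0/24 -> H0 at depth 24
  add 0.0.0.0/0 -> H3 at depth 0
  add 0.0.0.0/0 -> H1 at depth 0
  add 79.208.136.96/27 -> H2 at depth 27
  ? 231.240.245.9  path d0:H1→d1:-→d2:H3→d3:-→d4:-→d5:-→d6:-→d7:-→d8:-→d9:-→d10:-→d11:-→d12:-→d13:-→d14:-→d15:-→d16:-→d17:-→d18:-→d19:-→d20:-→d21:-→d22:-→d23:-→d24:H0  best=H0
  add 0.0.0.0/0 -> H1 at depth 0
  ? 192.0.0.3  path d0:H1→d1:-→d2:H3→d3:-  best=H3
  del 231.240.245.0/24 (clear depth 24)
  del 79.208.136.96/27 (clear depth 27)
  add 230.150.0.0/16 -> H3 at depth 16

== LOOKUPS ==
["H3","H3","H0","H3"]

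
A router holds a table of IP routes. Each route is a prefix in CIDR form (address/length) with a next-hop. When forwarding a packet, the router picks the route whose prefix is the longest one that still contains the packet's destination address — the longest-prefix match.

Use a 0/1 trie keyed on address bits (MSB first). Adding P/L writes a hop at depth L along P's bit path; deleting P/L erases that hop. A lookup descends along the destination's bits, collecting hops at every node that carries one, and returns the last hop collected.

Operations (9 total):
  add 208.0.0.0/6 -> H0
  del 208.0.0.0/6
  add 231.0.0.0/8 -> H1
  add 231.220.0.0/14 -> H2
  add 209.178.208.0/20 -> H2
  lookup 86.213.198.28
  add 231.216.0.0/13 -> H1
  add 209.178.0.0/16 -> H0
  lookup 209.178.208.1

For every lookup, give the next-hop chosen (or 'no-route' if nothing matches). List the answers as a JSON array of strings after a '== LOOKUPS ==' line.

Trace:
  + 208.0.0.0/6 (H0) depth=6
  - 208.0.0.0/6 clear@6
  + 231.0.0.0/8 (H1) depth=8
  + 231.220.0.0/14 (H2) depth=14
  + 209.178.208.0/20 (H2) depth=20
  Q 86.213.198.28: descend ε ; hops seen [∅] ; pick no-route
  + 231.216.0.0/13 (H1) depth=13
  + 209.178.0.0/16 (H0) depth=16
  Q 209.178.208.1: descend 11010001101100101101 ; hops seen [H0,H2] ; pick H2

== LOOKUPS ==
["no-route","H2"]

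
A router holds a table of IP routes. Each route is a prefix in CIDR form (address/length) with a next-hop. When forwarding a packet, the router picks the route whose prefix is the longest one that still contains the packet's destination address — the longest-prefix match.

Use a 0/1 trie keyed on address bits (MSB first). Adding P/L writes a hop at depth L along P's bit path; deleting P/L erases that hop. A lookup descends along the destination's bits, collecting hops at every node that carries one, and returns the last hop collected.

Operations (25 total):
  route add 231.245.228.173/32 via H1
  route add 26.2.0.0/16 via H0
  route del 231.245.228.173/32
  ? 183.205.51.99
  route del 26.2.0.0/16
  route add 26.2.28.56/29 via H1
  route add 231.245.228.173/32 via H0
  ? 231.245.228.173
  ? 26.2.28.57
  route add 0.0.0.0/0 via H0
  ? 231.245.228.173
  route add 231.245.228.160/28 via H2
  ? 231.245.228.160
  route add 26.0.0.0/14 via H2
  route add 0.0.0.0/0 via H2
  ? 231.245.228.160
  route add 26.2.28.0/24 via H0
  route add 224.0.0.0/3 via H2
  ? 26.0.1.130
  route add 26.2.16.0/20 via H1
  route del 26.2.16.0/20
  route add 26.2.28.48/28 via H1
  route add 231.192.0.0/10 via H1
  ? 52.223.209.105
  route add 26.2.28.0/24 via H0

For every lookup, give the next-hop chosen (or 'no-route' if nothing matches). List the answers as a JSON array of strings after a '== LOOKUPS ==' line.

Trace:
  add 231.245.228.173/32 -> H1 at depth 32
  add 26.2.0.0/16 -> H0 at depth 16
  - 231.245.228.173/32 clear@32
  lookup 183.205.51.99: bits 1 walk d0:-→d1:- -> no-route
  - 26.2.0.0/16 clear@16
  add 26.2.28.56/29 -> H1 at depth 29
  add 231.245.228.173/32 -> H0 at depth 32
  lookup 231.245.228.173: bits 11100111111101011110010010101101 walk d0:-→d1:-→d2:-→d3:-→d4:-→d5:-→d6:-→d7:-→d8:-→d9:-→d10:-→d11:-→d12:-→d13:-→d14:-→d15:-→d16:-→d17:-→d18:-→d19:-→d20:-→d21:-→d22:-→d23:-→d24:-→d25:-→d26:-→d27:-→d28:-→d29:-→d30:-→d31:-→d32:H0 -> H0
  lookup 26.2.28.57: bits 00011010000000100001110000111 walk d0:-→d1:-→d2:-→d3:-→d4:-→d5:-→d6:-→d7:-→d8:-→d9:-→d10:-→d11:-→d12:-→d13:-→d14:-→d15:-→d16:-→d17:-→d18:-→d19:-→d20:-→d21:-→d22:-→d23:-→d24:-→d25:-→d26:-→d27:-→d28:-→d29:H1 -> H1
  add 0.0.0.0/0 -> H0 at depth 0
  lookup 231.245.228.173: bits 11100111111101011110010010101101 walk d0:H0→d1:-→d2:-→d3:-→d4:-→d5:-→d6:-→d7:-→d8:-→d9:-→d10:-→d11:-→d12:-→d13:-→d14:-→d15:-→d16:-→d17:-→d18:-→d19:-→d20:-→d21:-→d22:-→d23:-→d24:-→d25:-→d26:-→d27:-→d28:-→d29:-→d30:-→d31:-→d32:H0 -> H0
  add 231.245.228.160/28 -> H2 at depth 28
  lookup 231.245.228.160: bits 1110011111110101111001001010 walk d0:H0→d1:-→d2:-→d3:-→d4:-→d5:-→d6:-→d7:-→d8:-→d9:-→d10:-→d11:-→d12:-→d13:-→d14:-→d15:-→d16:-→d17:-→d18:-→d19:-→d20:-→d21:-→d22:-→d23:-→d24:-→d25:-→d26:-→d27:-→d28:H2 -> H2
  add 26.0.0.0/14 -> H2 at depth 14
  add 0.0.0.0/0 -> H2 at depth 0
  lookup 231.245.228.160: bits 1110011111110101111001001010 walk d0:H2→d1:-→d2:-→d3:-→d4:-→d5:-→d6:-→d7:-→d8:-→d9:-→d10:-→d11:-→d12:-→d13:-→d14:-→d15:-→d16:-→d17:-→d18:-→d19:-→d20:-→d21:-→d22:-→d23:-→d24:-→d25:-→d26:-→d27:-→d28:H2 -> H2
  add 26.2.28.0/24 -> H0 at depth 24
  add 224.0.0.0/3 -> H2 at depth 3
  lookup 26.0.1.130: bits 00011010000000 walk d0:H2→d1:-→d2:-→d3:-→d4:-→d5:-→d6:-→d7:-→d8:-→d9:-→d10:-→d11:-→d12:-→d13:-→d14:H2 -> H2
  add 26.2.16.0/20 -> H1 at depth 20
  - 26.2.16.0/20 clear@20
  add 26.2.28.48/28 -> H1 at depth 28
  add 231.192.0.0/10 -> H1 at depth 10
  lookup 52.223.209.105: bits 00 walk d0:H2→d1:-→d2:- -> H2
  add 26.2.28.0/24 -> H0 at depth 24

== LOOKUPS ==
["no-route","H0","H1","H0","H2","H2","H2","H2"]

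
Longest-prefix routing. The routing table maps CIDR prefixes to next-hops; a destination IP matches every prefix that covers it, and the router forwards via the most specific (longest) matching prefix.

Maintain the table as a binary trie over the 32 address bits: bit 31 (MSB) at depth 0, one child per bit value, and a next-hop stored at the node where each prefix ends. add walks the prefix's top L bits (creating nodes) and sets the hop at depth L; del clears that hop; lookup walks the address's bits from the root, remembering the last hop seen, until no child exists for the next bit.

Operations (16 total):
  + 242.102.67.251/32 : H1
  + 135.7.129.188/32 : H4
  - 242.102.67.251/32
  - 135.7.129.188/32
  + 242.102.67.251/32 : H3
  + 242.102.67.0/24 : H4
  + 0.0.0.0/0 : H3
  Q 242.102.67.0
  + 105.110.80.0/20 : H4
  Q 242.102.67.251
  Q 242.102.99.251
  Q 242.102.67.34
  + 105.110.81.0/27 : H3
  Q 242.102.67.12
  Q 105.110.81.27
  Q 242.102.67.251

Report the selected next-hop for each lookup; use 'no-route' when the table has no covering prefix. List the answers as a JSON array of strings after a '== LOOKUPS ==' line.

Apply in order:
  add 242.102.67.251/32 -> H1 at depth 32
  add 135.7.129.188/32 -> H4 at depth 32
  - 242.102.67.251/32 clear@32
  - 135.7.129.188/32 clear@32
  add 242.102.67.251/32 -> H3 at depth 32
  add 242.102.67.0/24 -> H4 at depth 24
  add 0.0.0.0/0 -> H3 at depth 0
  Q 242.102.67.0: descend 111100100110011001000011 ; hops seen [H3,H4] ; pick H4
  add 105.110.80.0/20 -> H4 at depth 20
  Q 242.102.67.251: descend 11110010011001100100001111111011 ; hops seen [H3,H4,H3] ; pick H3
  Q 242.102.99.251: descend 111100100110011001 ; hops seen [H3] ; pick H3
  Q 242.102.67.34: descend 111100100110011001000011 ; hops seen [H3,H4] ; pick H4
  add 105.110.81.0/27 -> H3 at depth 27
  Q 242.102.67.12: descend 111100100110011001000011 ; hops seen [H3,H4] ; pick H4
  Q 105.110.81.27: descend 011010010110111001010001000 ; hops seen [H3,H4,H3] ; pick H3
  Q 242.102.67.251: descend 11110010011001100100001111111011 ; hops seen [H3,H4,H3] ; pick H3

== LOOKUPS ==
["H4","H3","H3","H4","H4","H3","H3"]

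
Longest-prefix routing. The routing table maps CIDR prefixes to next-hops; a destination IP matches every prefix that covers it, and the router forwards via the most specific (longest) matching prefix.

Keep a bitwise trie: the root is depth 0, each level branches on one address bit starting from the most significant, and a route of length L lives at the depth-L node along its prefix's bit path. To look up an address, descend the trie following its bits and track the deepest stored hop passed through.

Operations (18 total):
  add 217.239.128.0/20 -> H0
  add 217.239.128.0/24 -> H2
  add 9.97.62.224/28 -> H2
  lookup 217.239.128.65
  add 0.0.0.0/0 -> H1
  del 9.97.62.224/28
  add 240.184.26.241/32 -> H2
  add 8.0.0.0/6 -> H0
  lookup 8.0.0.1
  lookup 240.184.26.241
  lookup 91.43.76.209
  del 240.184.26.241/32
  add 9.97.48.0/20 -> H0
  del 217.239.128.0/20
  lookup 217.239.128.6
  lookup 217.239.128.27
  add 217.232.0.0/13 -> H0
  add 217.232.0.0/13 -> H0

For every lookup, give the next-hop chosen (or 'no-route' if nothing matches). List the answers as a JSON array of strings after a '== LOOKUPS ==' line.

Trace:
  add 217.239.128.0/20 -> H0 at depth 20
  add 217.239.128.0/24 -> H2 at depth 24
  add 9.97.62.224/28 -> H2 at depth 28
  lookup 217.239.128.65: bits 110110011110111110000000 walk d0:-→d1:-→d2:-→d3:-→d4:-→d5:-→d6:-→d7:-→d8:-→d9:-→d10:-→d11:-→d12:-→d13:-→d14:-→d15:-→d16:-→d17:-→d18:-→d19:-→d20:H0→d21:-→d22:-→d23:-→d24:H2 -> H2
  add 0.0.0.0/0 -> H1 at depth 0
  - 9.97.62.224/28 clear@28
  add 240.184.26.241/32 -> H2 at depth 32
  add 8.0.0.0/6 -> H0 at depth 6
  lookup 8.0.0.1: bits 0000100 walk d0:H1→d1:-→d2:-→d3:-→d4:-→d5:-→d6:H0→d7:- -> H0
  lookup 240.184.26.241: bits 11110000101110000001101011110001 walk d0:H1→d1:-→d2:-→d3:-→d4:-→d5:-→d6:-→d7:-→d8:-→d9:-→d10:-→d11:-→d12:-→d13:-→d14:-→d15:-→d16:-→d17:-→d18:-→d19:-→d20:-→d21:-→d22:-→d23:-→d24:-→d25:-→d26:-→d27:-→d28:-→d29:-→d30:-→d31:-→d32:H2 -> H2
  lookup 91.43.76.209: bits 0 walk d0:H1→d1:- -> H1
  - 240.184.26.241/32 clear@32
  add 9.97.48.0/20 -> H0 at depth 20
  - 217.239.128.0/20 clear@20
  lookup 217.239.128.6: bits 110110011110111110000000 walk d0:H1→d1:-→d2:-→d3:-→d4:-→d5:-→d6:-→d7:-→d8:-→d9:-→d10:-→d11:-→d12:-→d13:-→d14:-→d15:-→d16:-→d17:-→d18:-→d19:-→d20:-→d21:-→d22:-→d23:-→d24:H2 -> H2
  lookup 217.239.128.27: bits 110110011110111110000000 walk d0:H1→d1:-→d2:-→d3:-→d4:-→d5:-→d6:-→d7:-→d8:-→d9:-→d10:-→d11:-→d12:-→d13:-→d14:-→d15:-→d16:-→d17:-→d18:-→d19:-→d20:-→d21:-→d22:-→d23:-→d24:H2 -> H2
  add 217.232.0.0/13 -> H0 at depth 13
  add 217.232.0.0/13 -> H0 at depth 13

== LOOKUPS ==
["H2","H0","H2","H1","H2","H2"]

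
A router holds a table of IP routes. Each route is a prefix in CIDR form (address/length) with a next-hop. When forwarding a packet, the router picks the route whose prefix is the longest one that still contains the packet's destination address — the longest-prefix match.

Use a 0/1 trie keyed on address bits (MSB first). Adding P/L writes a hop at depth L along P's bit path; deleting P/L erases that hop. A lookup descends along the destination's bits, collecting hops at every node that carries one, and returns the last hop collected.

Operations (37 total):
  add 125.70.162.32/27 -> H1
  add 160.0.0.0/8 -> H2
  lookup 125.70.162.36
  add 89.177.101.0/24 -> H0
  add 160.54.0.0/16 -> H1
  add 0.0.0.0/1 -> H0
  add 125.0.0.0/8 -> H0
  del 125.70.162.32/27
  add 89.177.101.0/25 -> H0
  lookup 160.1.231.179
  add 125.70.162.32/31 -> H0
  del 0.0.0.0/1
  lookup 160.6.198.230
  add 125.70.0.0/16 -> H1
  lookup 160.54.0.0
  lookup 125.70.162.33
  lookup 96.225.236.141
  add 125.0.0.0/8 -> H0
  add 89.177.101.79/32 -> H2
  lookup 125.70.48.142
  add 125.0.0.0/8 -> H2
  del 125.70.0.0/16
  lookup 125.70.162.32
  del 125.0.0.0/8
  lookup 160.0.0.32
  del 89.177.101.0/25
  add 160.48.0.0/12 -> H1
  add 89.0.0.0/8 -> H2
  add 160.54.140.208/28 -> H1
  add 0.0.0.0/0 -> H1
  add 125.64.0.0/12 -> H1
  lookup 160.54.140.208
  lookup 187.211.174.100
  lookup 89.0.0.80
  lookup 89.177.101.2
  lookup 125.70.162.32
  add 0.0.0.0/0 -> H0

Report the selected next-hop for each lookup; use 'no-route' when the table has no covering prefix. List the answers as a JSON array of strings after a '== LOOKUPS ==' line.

Trace:
  add 125.70.162.32/27 -> H1 at depth 27
  add 160.0.0.0/8 -> H2 at depth 8
  ? 125.70.162.36  path d0:-→d1:-→d2:-→d3:-→d4:-→d5:-→d6:-→d7:-→d8:-→d9:-→d10:-→d11:-→d12:-→d13:-→d14:-→d15:-→d16:-→d17:-→d18:-→d19:-→d20:-→d21:-→d22:-→d23:-→d24:-→d25:-→d26:-→d27:H1  best=H1
  add 89.177.101.0/24 -> H0 at depth 24
  add 160.54.0.0/16 -> H1 at depth 16
  add 0.0.0.0/1 -> H0 at depth 1
  add 125.0.0.0/8 -> H0 at depth 8
  - 125.70.162.32/27 clear@27
  add 89.177.101.0/25 -> H0 at depth 25
  ? 160.1.231.179  path d0:-→d1:-→d2:-→d3:-→d4:-→d5:-→d6:-→d7:-→d8:H2→d9:-→d10:-  best=H2
  add 125.70.162.32/31 -> H0 at depth 31
  - 0.0.0.0/1 clear@1
  ? 160.6.198.230  path d0:-→d1:-→d2:-→d3:-→d4:-→d5:-→d6:-→d7:-→d8:H2→d9:-→d10:-  best=H2
  add 125.70.0.0/16 -> H1 at depth 16
  ? 160.54.0.0  path d0:-→d1:-→d2:-→d3:-→d4:-→d5:-→d6:-→d7:-→d8:H2→d9:-→d10:-→d11:-→d12:-→d13:-→d14:-→d15:-→d16:H1  best=H1
  ? 125.70.162.33  path d0:-→d1:-→d2:-→d3:-→d4:-→d5:-→d6:-→d7:-→d8:H0→d9:-→d10:-→d11:-→d12:-→d13:-→d14:-→d15:-→d16:H1→d17:-→d18:-→d19:-→d20:-→d21:-→d22:-→d23:-→d24:-→d25:-→d26:-→d27:-→d28:-→d29:-→d30:-→d31:H0  best=H0
  ? 96.225.236.141  path d0:-→d1:-→d2:-→d3:-  best=no-route
  add 125.0.0.0/8 -> H0 at depth 8
  add 89.177.101.79/32 -> H2 at depth 32
  ? 125.70.48.142  path d0:-→d1:-→d2:-→d3:-→d4:-→d5:-→d6:-→d7:-→d8:H0→d9:-→d10:-→d11:-→d12:-→d13:-→d14:-→d15:-→d16:H1  best=H1
  add 125.0.0.0/8 -> H2 at depth 8
  - 125.70.0.0/16 clear@16
  ? 125.70.162.32  path d0:-→d1:-→d2:-→d3:-→d4:-→d5:-→d6:-→d7:-→d8:H2→d9:-→d10:-→d11:-→d12:-→d13:-→d14:-→d15:-→d16:-→d17:-→d18:-→d19:-→d20:-→d21:-→d22:-→d23:-→d24:-→d25:-→d26:-→d27:-→d28:-→d29:-→d30:-→d31:H0  best=H0
  - 125.0.0.0/8 clear@8
  ? 160.0.0.32  path d0:-→d1:-→d2:-→d3:-→d4:-→d5:-→d6:-→d7:-→d8:H2→d9:-→d10:-  best=H2
  - 89.177.101.0/25 clear@25
  add 160.48.0.0/12 -> H1 at depth 12
  add 89.0.0.0/8 -> H2 at depth 8
  add 160.54.140.208/28 -> H1 at depth 28
  add 0.0.0.0/0 -> H1 at depth 0
  add 125.64.0.0/12 -> H1 at depth 12
  ? 160.54.140.208  path d0:H1→d1:-→d2:-→d3:-→d4:-→d5:-→d6:-→d7:-→d8:H2→d9:-→d10:-→d11:-→d12:H1→d13:-→d14:-→d15:-→d16:H1→d17:-→d18:-→d19:-→d20:-→d21:-→d22:-→d23:-→d24:-→d25:-→d26:-→d27:-→d28:H1  best=H1
  ? 187.211.174.100  path d0:H1→d1:-→d2:-→d3:-  best=H1
  ? 89.0.0.80  path d0:H1→d1:-→d2:-→d3:-→d4:-→d5:-→d6:-→d7:-→d8:H2  best=H2
  ? 89.177.101.2  path d0:H1→d1:-→d2:-→d3:-→d4:-→d5:-→d6:-→d7:-→d8:H2→d9:-→d10:-→d11:-→d12:-→d13:-→d14:-→d15:-→d16:-→d17:-→d18:-→d19:-→d20:-→d21:-→d22:-→d23:-→d24:H0→d25:-  best=H0
  ? 125.70.162.32  path d0:H1→d1:-→d2:-→d3:-→d4:-→d5:-→d6:-→d7:-→d8:-→d9:-→d10:-→d11:-→d12:H1→d13:-→d14:-→d15:-→d16:-→d17:-→d18:-→d19:-→d20:-→d21:-→d22:-→d23:-→d24:-→d25:-→d26:-→d27:-→d28:-→d29:-→d30:-→d31:H0  best=H0
  add 0.0.0.0/0 -> H0 at depth 0

== LOOKUPS ==
["H1","H2","H2","H1","H0","no-route","H1","H0","H2","H1","H1","H2","H0","H0"]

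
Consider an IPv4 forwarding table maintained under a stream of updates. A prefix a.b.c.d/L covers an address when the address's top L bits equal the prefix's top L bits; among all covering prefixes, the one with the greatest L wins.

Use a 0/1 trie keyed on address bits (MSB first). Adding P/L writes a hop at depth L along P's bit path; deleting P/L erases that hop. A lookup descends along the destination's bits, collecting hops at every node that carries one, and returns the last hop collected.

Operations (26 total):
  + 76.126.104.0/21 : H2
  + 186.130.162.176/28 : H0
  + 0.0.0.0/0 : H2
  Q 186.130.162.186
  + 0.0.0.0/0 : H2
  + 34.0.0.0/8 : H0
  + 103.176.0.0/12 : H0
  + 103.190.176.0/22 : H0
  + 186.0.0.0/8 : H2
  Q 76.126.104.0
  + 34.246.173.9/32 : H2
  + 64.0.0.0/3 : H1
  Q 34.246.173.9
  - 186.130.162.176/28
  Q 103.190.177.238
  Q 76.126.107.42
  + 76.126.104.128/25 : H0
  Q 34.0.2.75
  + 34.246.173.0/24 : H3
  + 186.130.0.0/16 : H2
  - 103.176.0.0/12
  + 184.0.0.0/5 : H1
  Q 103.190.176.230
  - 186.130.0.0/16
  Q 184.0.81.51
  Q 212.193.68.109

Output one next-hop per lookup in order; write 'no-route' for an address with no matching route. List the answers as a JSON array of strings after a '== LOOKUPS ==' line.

Process each operation:
  + 76.126.104.0/21 (H2) depth=21
  + 186.130.162.176/28 (H0) depth=28
  + 0.0.0.0/0 (H2) depth=0
  lookup 186.130.162.186: bits 1011101010000010101000101011 walk d0:H2→d1:-→d2:-→d3:-→d4:-→d5:-→d6:-→d7:-→d8:-→d9:-→d10:-→d11:-→d12:-→d13:-→d14:-→d15:-→d16:-→d17:-→d18:-→d19:-→d20:-→d21:-→d22:-→d23:-→d24:-→d25:-→d26:-→d27:-→d28:H0 -> H0
  + 0.0.0.0/0 (H2) depth=0
  + 34.0.0.0/8 (H0) depth=8
  + 103.176.0.0/12 (H0) depth=12
  + 103.190.176.0/22 (H0) depth=22
  + 186.0.0.0/8 (H2) depth=8
  lookup 76.126.104.0: bits 010011000111111001101 walk d0:H2→d1:-→d2:-→d3:-→d4:-→d5:-→d6:-→d7:-→d8:-→d9:-→d10:-→d11:-→d12:-→d13:-→d14:-→d15:-→d16:-→d17:-→d18:-→d19:-→d20:-→d21:H2 -> H2
  + 34.246.173.9/32 (H2) depth=32
  + 64.0.0.0/3 (H1) depth=3
  lookup 34.246.173.9: bits 00100010111101101010110100001001 walk d0:H2→d1:-→d2:-→d3:-→d4:-→d5:-→d6:-→d7:-→d8:H0→d9:-→d10:-→d11:-→d12:-→d13:-→d14:-→d15:-→d16:-→d17:-→d18:-→d19:-→d20:-→d21:-→d22:-→d23:-→d24:-→d25:-→d26:-→d27:-→d28:-→d29:-→d30:-→d31:-→d32:H2 -> H2
  - 186.130.162.176/28 clear@28
  lookup 103.190.177.238: bits 0110011110111110101100 walk d0:H2→d1:-→d2:-→d3:-→d4:-→d5:-→d6:-→d7:-→d8:-→d9:-→d10:-→d11:-→d12:H0→d13:-→d14:-→d15:-→d16:-→d17:-→d18:-→d19:-→d20:-→d21:-→d22:H0 -> H0
  lookup 76.126.107.42: bits 010011000111111001101 walk d0:H2→d1:-→d2:-→d3:H1→d4:-→d5:-→d6:-→d7:-→d8:-→d9:-→d10:-→d11:-→d12:-→d13:-→d14:-→d15:-→d16:-→d17:-→d18:-→d19:-→d20:-→d21:H2 -> H2
  + 76.126.104.128/25 (H0) depth=25
  lookup 34.0.2.75: bits 00100010 walk d0:H2→d1:-→d2:-→d3:-→d4:-→d5:-→d6:-→d7:-→d8:H0 -> H0
  + 34.246.173.0/24 (H3) depth=24
  + 186.130.0.0/16 (H2) depth=16
  - 103.176.0.0/12 clear@12
  + 184.0.0.0/5 (H1) depth=5
  lookup 103.190.176.230: bits 0110011110111110101100 walk d0:H2→d1:-→d2:-→d3:-→d4:-→d5:-→d6:-→d7:-→d8:-→d9:-→d10:-→d11:-→d12:-→d13:-→d14:-→d15:-→d16:-→d17:-→d18:-→d19:-→d20:-→d21:-→d22:H0 -> H0
  - 186.130.0.0/16 clear@16
  lookup 184.0.81.51: bits 101110 walk d0:H2→d1:-→d2:-→d3:-→d4:-→d5:H1→d6:- -> H1
  lookup 212.193.68.109: bits 1 walk d0:H2→d1:- -> H2

== LOOKUPS ==
["H0","H2","H2","H0","H2","H0","H0","H1","H2"]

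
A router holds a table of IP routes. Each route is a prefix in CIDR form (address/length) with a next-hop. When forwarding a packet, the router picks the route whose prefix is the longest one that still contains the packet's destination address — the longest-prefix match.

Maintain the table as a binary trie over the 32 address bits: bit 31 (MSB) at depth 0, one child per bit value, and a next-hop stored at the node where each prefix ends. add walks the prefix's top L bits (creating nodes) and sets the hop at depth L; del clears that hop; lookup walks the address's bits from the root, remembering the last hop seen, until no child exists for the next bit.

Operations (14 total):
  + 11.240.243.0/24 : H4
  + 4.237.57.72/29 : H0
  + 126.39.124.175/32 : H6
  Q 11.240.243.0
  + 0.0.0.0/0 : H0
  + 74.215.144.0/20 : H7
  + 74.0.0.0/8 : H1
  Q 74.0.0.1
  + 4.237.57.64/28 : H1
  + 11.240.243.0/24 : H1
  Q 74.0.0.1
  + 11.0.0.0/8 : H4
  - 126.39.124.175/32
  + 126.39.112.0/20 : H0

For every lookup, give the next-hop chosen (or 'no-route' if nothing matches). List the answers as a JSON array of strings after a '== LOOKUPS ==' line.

Trace:
  + 11.240.243.0/24 (H4) depth=24
  + 4.237.57.72/29 (H0) depth=29
  + 126.39.124.175/32 (H6) depth=32
  lookup 11.240.243.0: bits 000010111111000011110011 walk d0:-→d1:-→d2:-→d3:-→d4:-→d5:-→d6:-→d7:-→d8:-→d9:-→d10:-→d11:-→d12:-→d13:-→d14:-→d15:-→d16:-→d17:-→d18:-→d19:-→d20:-→d21:-→d22:-→d23:-→d24:H4 -> H4
  + 0.0.0.0/0 (H0) depth=0
  + 74.215.144.0/20 (H7) depth=20
  + 74.0.0.0/8 (H1) depth=8
  lookup 74.0.0.1: bits 01001010 walk d0:H0→d1:-→d2:-→d3:-→d4:-→d5:-→d6:-→d7:-→d8:H1 -> H1
  + 4.237.57.64/28 (H1) depth=28
  + 11.240.243.0/24 (H1) depth=24
  lookup 74.0.0.1: bits 01001010 walk d0:H0→d1:-→d2:-→d3:-→d4:-→d5:-→d6:-→d7:-→d8:H1 -> H1
  + 11.0.0.0/8 (H4) depth=8
  del 126.39.124.175/32 (clear depth 32)
  + 126.39.112.0/20 (H0) depth=20

== LOOKUPS ==
["H4","H1","H1"]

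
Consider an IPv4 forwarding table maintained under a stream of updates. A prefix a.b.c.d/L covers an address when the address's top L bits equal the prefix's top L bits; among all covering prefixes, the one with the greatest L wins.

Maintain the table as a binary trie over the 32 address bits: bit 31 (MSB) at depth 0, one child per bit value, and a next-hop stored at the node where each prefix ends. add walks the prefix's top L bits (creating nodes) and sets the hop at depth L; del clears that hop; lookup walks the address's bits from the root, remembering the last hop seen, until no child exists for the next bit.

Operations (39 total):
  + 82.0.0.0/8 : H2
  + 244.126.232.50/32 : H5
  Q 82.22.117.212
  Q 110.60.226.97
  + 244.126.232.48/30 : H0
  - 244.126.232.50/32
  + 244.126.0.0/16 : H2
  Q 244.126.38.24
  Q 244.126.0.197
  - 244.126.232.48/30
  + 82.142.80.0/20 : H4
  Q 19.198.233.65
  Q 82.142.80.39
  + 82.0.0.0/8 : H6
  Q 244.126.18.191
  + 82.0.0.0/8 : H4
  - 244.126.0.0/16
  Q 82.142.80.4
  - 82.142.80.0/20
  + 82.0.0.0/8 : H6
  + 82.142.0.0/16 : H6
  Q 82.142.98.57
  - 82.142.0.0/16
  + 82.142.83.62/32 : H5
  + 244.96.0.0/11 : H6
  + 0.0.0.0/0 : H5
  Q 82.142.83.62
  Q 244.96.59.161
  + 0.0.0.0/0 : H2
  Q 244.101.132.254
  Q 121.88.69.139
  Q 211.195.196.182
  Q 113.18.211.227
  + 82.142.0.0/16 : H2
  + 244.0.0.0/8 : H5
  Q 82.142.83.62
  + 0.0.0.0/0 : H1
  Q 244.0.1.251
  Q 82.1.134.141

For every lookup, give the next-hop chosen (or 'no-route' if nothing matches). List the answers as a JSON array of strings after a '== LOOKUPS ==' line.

Apply in order:
  + 82.0.0.0/8 (H2) depth=8
  + 244.126.232.50/32 (H5) depth=32
  lookup 82.22.117.212: bits 01010010 walk d0:-→d1:-→d2:-→d3:-→d4:-→d5:-→d6:-→d7:-→d8:H2 -> H2
  lookup 110.60.226.97: bits 01 walk d0:-→d1:-→d2:- -> no-route
  + 244.126.232.48/30 (H0) depth=30
  - 244.126.232.50/32 clear@32
  + 244.126.0.0/16 (H2) depth=16
  lookup 244.126.38.24: bits 1111010001111110 walk d0:-→d1:-→d2:-→d3:-→d4:-→d5:-→d6:-→d7:-→d8:-→d9:-→d10:-→d11:-→d12:-→d13:-→d14:-→d15:-→d16:H2 -> H2
  lookup 244.126.0.197: bits 1111010001111110 walk d0:-→d1:-→d2:-→d3:-→d4:-→d5:-→d6:-→d7:-→d8:-→d9:-→d10:-→d11:-→d12:-→d13:-→d14:-→d15:-→d16:H2 -> H2
  - 244.126.232.48/30 clear@30
  + 82.142.80.0/20 (H4) depth=20
  lookup 19.198.233.65: bits 0 walk d0:-→d1:- -> no-route
  lookup 82.142.80.39: bits 01010010100011100101 walk d0:-→d1:-→d2:-→d3:-→d4:-→d5:-→d6:-→d7:-→d8:H2→d9:-→d10:-→d11:-→d12:-→d13:-→d14:-→d15:-→d16:-→d17:-→d18:-→d19:-→d20:H4 -> H4
  + 82.0.0.0/8 (H6) depth=8
  lookup 244.126.18.191: bits 1111010001111110 walk d0:-→d1:-→d2:-→d3:-→d4:-→d5:-→d6:-→d7:-→d8:-→d9:-→d10:-→d11:-→d12:-→d13:-→d14:-→d15:-→d16:H2 -> H2
  + 82.0.0.0/8 (H4) depth=8
  - 244.126.0.0/16 clear@16
  lookup 82.142.80.4: bits 01010010100011100101 walk d0:-→d1:-→d2:-→d3:-→d4:-→d5:-→d6:-→d7:-→d8:H4→d9:-→d10:-→d11:-→d12:-→d13:-→d14:-→d15:-→d16:-→d17:-→d18:-→d19:-→d20:H4 -> H4
  - 82.142.80.0/20 clear@20
  + 82.0.0.0/8 (H6) depth=8
  + 82.142.0.0/16 (H6) depth=16
  lookup 82.142.98.57: bits 010100101000111001 walk d0:-→d1:-→d2:-→d3:-→d4:-→d5:-→d6:-→d7:-→d8:H6→d9:-→d10:-→d11:-→d12:-→d13:-→d14:-→d15:-→d16:H6→d17:-→d18:- -> H6
  - 82.142.0.0/16 clear@16
  + 82.142.83.62/32 (H5) depth=32
  + 244.96.0.0/11 (H6) depth=11
  + 0.0.0.0/0 (H5) depth=0
  lookup 82.142.83.62: bits 01010010100011100101001100111110 walk d0:H5→d1:-→d2:-→d3:-→d4:-→d5:-→d6:-→d7:-→d8:H6→d9:-→d10:-→d11:-→d12:-→d13:-→d14:-→d15:-→d16:-→d17:-→d18:-→d19:-→d20:-→d21:-→d22:-→d23:-→d24:-→d25:-→d26:-→d27:-→d28:-→d29:-→d30:-→d31:-→d32:H5 -> H5
  lookup 244.96.59.161: bits 11110100011 walk d0:H5→d1:-→d2:-→d3:-→d4:-→d5:-→d6:-→d7:-→d8:-→d9:-→d10:-→d11:H6 -> H6
  + 0.0.0.0/0 (H2) depth=0
  lookup 244.101.132.254: bits 11110100011 walk d0:H2→d1:-→d2:-→d3:-→d4:-→d5:-→d6:-→d7:-→d8:-→d9:-→d10:-→d11:H6 -> H6
  lookup 121.88.69.139: bits 01 walk d0:H2→d1:-→d2:- -> H2
  lookup 211.195.196.182: bits 11 walk d0:H2→d1:-→d2:- -> H2
  lookup 113.18.211.227: bits 01 walk d0:H2→d1:-→d2:- -> H2
  + 82.142.0.0/16 (H2) depth=16
  + 244.0.0.0/8 (H5) depth=8
  lookup 82.142.83.62: bits 01010010100011100101001100111110 walk d0:H2→d1:-→d2:-→d3:-→d4:-→d5:-→d6:-→d7:-→d8:H6→d9:-→d10:-→d11:-→d12:-→d13:-→d14:-→d15:-→d16:H2→d17:-→d18:-→d19:-→d20:-→d21:-→d22:-→d23:-→d24:-→d25:-→d26:-→d27:-→d28:-→d29:-→d30:-→d31:-→d32:H5 -> H5
  + 0.0.0.0/0 (H1) depth=0
  lookup 244.0.1.251: bits 111101000 walk d0:H1→d1:-→d2:-→d3:-→d4:-→d5:-→d6:-→d7:-→d8:H5→d9:- -> H5
  lookup 82.1.134.141: bits 01010010 walk d0:H1→d1:-→d2:-→d3:-→d4:-→d5:-→d6:-→d7:-→d8:H6 -> H6

== LOOKUPS ==
["H2","no-route","H2","H2","no-route","H4","H2","H4","H6","H5","H6","H6","H2","H2","H2","H5","H5","H6"]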